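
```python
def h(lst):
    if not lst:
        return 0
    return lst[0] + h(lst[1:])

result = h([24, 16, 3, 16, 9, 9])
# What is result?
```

24 + 16 + 3 + 16 + 9 + 9 + 0 = 77

Answer: 77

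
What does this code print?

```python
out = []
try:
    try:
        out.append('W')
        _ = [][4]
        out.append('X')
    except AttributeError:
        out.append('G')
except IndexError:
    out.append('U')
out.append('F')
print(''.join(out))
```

Execution trace: 'W' (inner try body) → 'U' (outer except IndexError) → 'F' (after the try/except). Output: WUF

Answer: WUF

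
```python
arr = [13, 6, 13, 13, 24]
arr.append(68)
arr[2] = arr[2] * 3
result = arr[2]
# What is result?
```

Trace:
`arr = [13, 6, 13, 13, 24]` → arr = [13, 6, 13, 13, 24]
`arr.append(68)` → arr = [13, 6, 13, 13, 24, 68]
`arr[2] = arr[2] * 3` → arr = [13, 6, 39, 13, 24, 68]
`result = arr[2]` → result = 39
So result = 39

Answer: 39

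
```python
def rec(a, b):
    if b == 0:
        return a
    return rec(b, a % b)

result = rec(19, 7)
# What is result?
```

rec(19, 7) -> rec(7, 5) -> rec(5, 2) -> rec(2, 1) -> rec(1, 0) -> 1

Answer: 1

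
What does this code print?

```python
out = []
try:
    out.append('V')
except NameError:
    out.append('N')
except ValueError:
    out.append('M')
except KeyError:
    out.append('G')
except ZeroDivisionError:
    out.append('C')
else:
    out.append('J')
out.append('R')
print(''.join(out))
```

Execution trace: 'V' (try body, no exception) → 'J' (else) → 'R' (after the try/except). Output: VJR

Answer: VJR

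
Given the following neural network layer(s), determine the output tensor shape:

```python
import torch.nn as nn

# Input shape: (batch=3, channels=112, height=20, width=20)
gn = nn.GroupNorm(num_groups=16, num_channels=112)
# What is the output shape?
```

Input: (3, 112, 20, 20) -> Output: (3, 112, 20, 20)

Answer: (3, 112, 20, 20)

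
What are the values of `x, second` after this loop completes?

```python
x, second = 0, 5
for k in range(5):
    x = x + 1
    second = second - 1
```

x goes 0→5, second goes 5→0
`x, second` takes the values: (0, 5) → (1, 5) → (1, 4) → (2, 4) → (2, 3) → (3, 3) → (3, 2) → (4, 2) → (4, 1) → (5, 1) → (5, 0)

Answer: 5, 0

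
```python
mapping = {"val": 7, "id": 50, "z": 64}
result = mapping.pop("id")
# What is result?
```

Trace:
`mapping = {"val": 7, "id": 50, "z": 64}` → mapping = {'val': 7, 'id': 50, 'z': 64}
`result = mapping.pop("id")` → mapping = {'val': 7, 'z': 64}; result = 50
So result = 50

Answer: 50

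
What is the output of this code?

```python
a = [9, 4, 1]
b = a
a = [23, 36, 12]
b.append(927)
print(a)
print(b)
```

Key concept: rebinding vs mutation: a is rebound to a new list, b still points at the original.
Step by step:
`a = [9, 4, 1]` → a = [9, 4, 1]
`b = a` → b = [9, 4, 1] (same object as a)
`a = [23, 36, 12]` → a = [23, 36, 12]
`b.append(927)` → b = [9, 4, 1, 927]
`print(a)` → prints [23, 36, 12]
`print(b)` → prints [9, 4, 1, 927]

Answer:
[23, 36, 12]
[9, 4, 1, 927]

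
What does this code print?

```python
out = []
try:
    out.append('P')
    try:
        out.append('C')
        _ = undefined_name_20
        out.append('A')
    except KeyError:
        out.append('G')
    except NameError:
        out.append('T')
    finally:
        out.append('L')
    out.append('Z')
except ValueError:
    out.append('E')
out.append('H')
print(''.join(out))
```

Execution trace: 'P' (try body) → 'C' (inner try body) → 'T' (inner except NameError) → 'L' (inner finally) → 'Z' (try body, no exception) → 'H' (after the try/except). Output: PCTLZH

Answer: PCTLZH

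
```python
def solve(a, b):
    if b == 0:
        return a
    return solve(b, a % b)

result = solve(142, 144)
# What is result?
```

solve(142, 144) -> solve(144, 142) -> solve(142, 2) -> solve(2, 0) -> 2

Answer: 2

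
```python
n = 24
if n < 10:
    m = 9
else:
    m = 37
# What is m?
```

Trace:
`n = 24` → n = 24
`if n < 10: ...` → n < 10 is False, take else branch → m = 37
So m = 37

Answer: 37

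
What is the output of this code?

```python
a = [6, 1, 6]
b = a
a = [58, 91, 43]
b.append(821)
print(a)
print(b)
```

Key concept: rebinding vs mutation: a is rebound to a new list, b still points at the original.
Step by step:
`a = [6, 1, 6]` → a = [6, 1, 6]
`b = a` → b = [6, 1, 6] (same object as a)
`a = [58, 91, 43]` → a = [58, 91, 43]
`b.append(821)` → b = [6, 1, 6, 821]
`print(a)` → prints [58, 91, 43]
`print(b)` → prints [6, 1, 6, 821]

Answer:
[58, 91, 43]
[6, 1, 6, 821]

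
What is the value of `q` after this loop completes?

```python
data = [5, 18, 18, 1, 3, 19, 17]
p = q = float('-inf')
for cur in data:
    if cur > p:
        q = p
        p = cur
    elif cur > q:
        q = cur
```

Second largest (with repeats) in [5, 18, 18, 1, 3, 19, 17]
`q` takes the values: -inf → 5 → 18

Answer: 18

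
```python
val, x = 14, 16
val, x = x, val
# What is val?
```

Trace:
`val, x = 14, 16` → val = 14; x = 16
`val, x = x, val` → val = 16; x = 14
So val = 16

Answer: 16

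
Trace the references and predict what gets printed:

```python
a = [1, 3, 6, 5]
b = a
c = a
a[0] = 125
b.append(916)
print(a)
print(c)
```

Key concept: multiple aliases.
Step by step:
`a = [1, 3, 6, 5]` → a = [1, 3, 6, 5]
`b = a` → b = [1, 3, 6, 5] (same object as a)
`c = a` → c = [1, 3, 6, 5] (same object as a, b)
`a[0] = 125` → a = [125, 3, 6, 5] (same object as b, c); b = [125, 3, 6, 5] (same object as a, c); c = [125, 3, 6, 5] (same object as a, b)
`b.append(916)` → a = [125, 3, 6, 5, 916] (same object as b, c); b = [125, 3, 6, 5, 916] (same object as a, c); c = [125, 3, 6, 5, 916] (same object as a, b)
`print(a)` → prints [125, 3, 6, 5, 916]
`print(c)` → prints [125, 3, 6, 5, 916]

Answer:
[125, 3, 6, 5, 916]
[125, 3, 6, 5, 916]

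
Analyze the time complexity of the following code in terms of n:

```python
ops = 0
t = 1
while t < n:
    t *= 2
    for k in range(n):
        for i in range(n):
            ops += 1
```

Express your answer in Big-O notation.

Each loop level contributes: log n × n × n. Multiplying the contributions gives O(n^2 log n).

Answer: O(n^2 log n)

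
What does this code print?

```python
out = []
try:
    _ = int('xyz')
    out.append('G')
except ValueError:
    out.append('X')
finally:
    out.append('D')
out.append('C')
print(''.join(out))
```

Execution trace: 'X' (except ValueError) → 'D' (finally) → 'C' (after the try/except). Output: XDC

Answer: XDC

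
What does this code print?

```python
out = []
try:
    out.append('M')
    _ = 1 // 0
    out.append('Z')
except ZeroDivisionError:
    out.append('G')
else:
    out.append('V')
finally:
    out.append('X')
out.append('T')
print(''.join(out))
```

Execution trace: 'M' (try body) → 'G' (except ZeroDivisionError) → 'X' (finally) → 'T' (after the try/except). Output: MGXT

Answer: MGXT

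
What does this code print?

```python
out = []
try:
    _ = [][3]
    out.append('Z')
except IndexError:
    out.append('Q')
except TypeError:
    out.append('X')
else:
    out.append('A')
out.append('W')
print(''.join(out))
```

Execution trace: 'Q' (except IndexError) → 'W' (after the try/except). Output: QW

Answer: QW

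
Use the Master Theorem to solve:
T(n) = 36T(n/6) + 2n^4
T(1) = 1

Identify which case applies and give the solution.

a=36, b=6, f(n)=2n^4. log_6(36) = 2. Since c=4 > 2 and the regularity condition holds (36(n/6)^4 = (36/6^4)n^4 with 36/6^4 < 1), Case 3 applies: T(n) = Θ(f(n)) = O(n^4).

Answer: O(n^4) - Case 3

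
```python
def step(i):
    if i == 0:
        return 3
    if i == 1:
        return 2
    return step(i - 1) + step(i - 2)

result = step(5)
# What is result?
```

Build up from base cases: step(0)=3, step(1)=2, step(2)=5, step(3)=7, step(4)=12, step(5)=19

Answer: 19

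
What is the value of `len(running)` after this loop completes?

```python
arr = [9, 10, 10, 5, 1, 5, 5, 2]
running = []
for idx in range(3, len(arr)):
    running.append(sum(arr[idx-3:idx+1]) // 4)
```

Number of 4-element averages
`running` takes the values: [] → [8] → [8, 6] → [8, 6, 5] → [8, 6, 5, 4] → [8, 6, 5, 4, 3]
So `len(running)` = 5

Answer: 5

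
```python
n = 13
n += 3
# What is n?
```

Trace:
`n = 13` → n = 13
`n += 3` → n = 16
So n = 16

Answer: 16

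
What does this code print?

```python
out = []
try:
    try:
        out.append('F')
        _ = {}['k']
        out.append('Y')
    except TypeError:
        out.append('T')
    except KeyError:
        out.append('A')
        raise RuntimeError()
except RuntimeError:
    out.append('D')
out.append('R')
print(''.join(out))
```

Execution trace: 'F' (inner try body) → 'A' (inner except KeyError) → 'D' (outer except RuntimeError) → 'R' (after the try/except). Output: FADR

Answer: FADR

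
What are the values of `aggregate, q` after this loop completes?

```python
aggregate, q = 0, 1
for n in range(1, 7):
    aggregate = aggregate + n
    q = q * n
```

Sum and factorial of 1 to 6
`aggregate, q` takes the values: (0, 1) → (1, 1) → (3, 1) → (3, 2) → (6, 2) → (6, 6) → (10, 6) → (10, 24) → (15, 24) → (15, 120) → (21, 120) → (21, 720)

Answer: 21, 720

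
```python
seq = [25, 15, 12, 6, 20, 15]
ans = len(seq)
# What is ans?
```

Trace:
`seq = [25, 15, 12, 6, 20, 15]` → seq = [25, 15, 12, 6, 20, 15]
`ans = len(seq)` → ans = 6
So ans = 6

Answer: 6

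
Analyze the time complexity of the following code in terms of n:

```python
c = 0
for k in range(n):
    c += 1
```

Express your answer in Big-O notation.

Each loop level contributes: n. Multiplying the contributions gives O(n).

Answer: O(n)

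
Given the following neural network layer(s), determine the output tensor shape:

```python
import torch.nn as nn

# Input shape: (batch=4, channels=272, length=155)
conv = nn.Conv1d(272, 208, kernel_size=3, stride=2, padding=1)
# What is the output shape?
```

Input: (4, 272, 155) -> Output: (4, 208, 78)

Answer: (4, 208, 78)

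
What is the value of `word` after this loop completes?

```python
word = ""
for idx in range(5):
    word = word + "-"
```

Repeat '-' 5 times
`word` takes the values: "" → "-" → "--" → "---" → "----" → "-----"

Answer: "-----"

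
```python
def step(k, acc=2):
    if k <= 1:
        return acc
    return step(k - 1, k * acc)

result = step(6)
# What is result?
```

Accumulator trace (n, acc): (6, 2) -> (5, 12) -> (4, 60) -> (3, 240) -> (2, 720) -> (1, 1440) -> return 1440

Answer: 1440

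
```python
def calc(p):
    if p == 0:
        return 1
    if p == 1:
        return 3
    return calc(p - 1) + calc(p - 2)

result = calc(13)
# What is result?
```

Build up from base cases: calc(0)=1, calc(1)=3, calc(2)=4, calc(3)=7, calc(4)=11, calc(5)=18, calc(6)=29, ..., calc(13)=843

Answer: 843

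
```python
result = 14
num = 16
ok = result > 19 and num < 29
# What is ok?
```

Trace:
`result = 14` → result = 14
`num = 16` → num = 16
`ok = result > 19 and num < 29` → ok = False
So ok = False

Answer: False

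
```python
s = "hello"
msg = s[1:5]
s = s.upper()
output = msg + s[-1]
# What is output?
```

Trace:
`s = "hello"` → s = 'hello'
`msg = s[1:5]` → msg = 'ello'
`s = s.upper()` → s = 'HELLO'
`output = msg + s[-1]` → output = 'elloO'
So output = 'elloO'

Answer: 'elloO'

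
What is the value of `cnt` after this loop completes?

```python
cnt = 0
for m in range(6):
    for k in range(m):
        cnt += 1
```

Triangle number: 0+1+2+...+5
`cnt` takes the values: 0 → 1 → 2 → 3 → 4 → 5 → 6 → 7 → 8 → 9 → 10 → 11 → 12 → 13 → 14 → 15

Answer: 15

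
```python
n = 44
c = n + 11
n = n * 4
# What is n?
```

Trace:
`n = 44` → n = 44
`c = n + 11` → c = 55
`n = n * 4` → n = 176
So n = 176

Answer: 176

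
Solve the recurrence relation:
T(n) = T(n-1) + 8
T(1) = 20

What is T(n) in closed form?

Unrolling: T(n) = T(1) + 8·(n-1) = 20 + 8(n-1) = 8n + 12.

Answer: T(n) = 8n + 12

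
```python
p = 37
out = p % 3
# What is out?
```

Trace:
`p = 37` → p = 37
`out = p % 3` → out = 1
So out = 1

Answer: 1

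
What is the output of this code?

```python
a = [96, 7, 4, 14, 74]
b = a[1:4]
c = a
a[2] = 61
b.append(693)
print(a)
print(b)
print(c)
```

Key concept: slice vs alias.
Step by step:
`a = [96, 7, 4, 14, 74]` → a = [96, 7, 4, 14, 74]
`b = a[1:4]` → b = [7, 4, 14]
`c = a` → c = [96, 7, 4, 14, 74] (same object as a)
`a[2] = 61` → a = [96, 7, 61, 14, 74] (same object as c); c = [96, 7, 61, 14, 74] (same object as a)
`b.append(693)` → b = [7, 4, 14, 693]
`print(a)` → prints [96, 7, 61, 14, 74]
`print(b)` → prints [7, 4, 14, 693]
`print(c)` → prints [96, 7, 61, 14, 74]

Answer:
[96, 7, 61, 14, 74]
[7, 4, 14, 693]
[96, 7, 61, 14, 74]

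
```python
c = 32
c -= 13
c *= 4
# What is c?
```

Trace:
`c = 32` → c = 32
`c -= 13` → c = 19
`c *= 4` → c = 76
So c = 76

Answer: 76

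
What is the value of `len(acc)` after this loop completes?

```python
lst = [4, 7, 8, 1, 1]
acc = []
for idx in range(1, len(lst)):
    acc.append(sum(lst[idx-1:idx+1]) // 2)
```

Number of 2-element averages
`acc` takes the values: [] → [5] → [5, 7] → [5, 7, 4] → [5, 7, 4, 1]
So `len(acc)` = 4

Answer: 4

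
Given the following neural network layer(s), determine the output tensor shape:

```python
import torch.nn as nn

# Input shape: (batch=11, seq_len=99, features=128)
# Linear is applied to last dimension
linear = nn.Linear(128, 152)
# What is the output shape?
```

Input: (11, 99, 128) -> Output: (11, 99, 152)

Answer: (11, 99, 152)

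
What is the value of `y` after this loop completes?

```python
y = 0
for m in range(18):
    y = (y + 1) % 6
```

Increment mod 6, 18 times = 0
`y` takes the values: 0 → 1 → 2 → 3 → 4 → 5 → 0 → 1 → 2 → 3 → 4 → 5 → 0 → 1 → 2 → 3 → 4 → 5 → 0

Answer: 0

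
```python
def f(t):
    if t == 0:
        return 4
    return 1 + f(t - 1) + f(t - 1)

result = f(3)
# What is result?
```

f(t) = 1 + 2·f(t-1), f(0)=4. Closed form: (4+1)·2^3 - 1 = 39.

Answer: 39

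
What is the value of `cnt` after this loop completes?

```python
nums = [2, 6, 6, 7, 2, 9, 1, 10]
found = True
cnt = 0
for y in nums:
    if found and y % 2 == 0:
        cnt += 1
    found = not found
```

Count even values at even positions
`cnt` takes the values: 0 → 1 → 2 → 3

Answer: 3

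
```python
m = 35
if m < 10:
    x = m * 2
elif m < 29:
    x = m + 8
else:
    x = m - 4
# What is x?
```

Trace:
`m = 35` → m = 35
`if m < 10: ...` → m < 10 is False, m < 29 is False, take else branch → x = 31
So x = 31

Answer: 31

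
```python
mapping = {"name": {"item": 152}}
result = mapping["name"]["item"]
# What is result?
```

Trace:
`mapping = {"name": {"item": 152}}` → mapping = {'name': {'item': 152}}
`result = mapping["name"]["item"]` → result = 152
So result = 152

Answer: 152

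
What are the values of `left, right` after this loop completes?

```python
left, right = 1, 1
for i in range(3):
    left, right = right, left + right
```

Fibonacci: after 3 iterations
`left, right` takes the values: (1, 1) → (1, 2) → (2, 3) → (3, 5)

Answer: 3, 5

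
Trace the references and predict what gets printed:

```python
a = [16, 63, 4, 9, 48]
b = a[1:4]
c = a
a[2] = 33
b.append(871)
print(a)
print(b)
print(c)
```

Key concept: slice vs alias.
Step by step:
`a = [16, 63, 4, 9, 48]` → a = [16, 63, 4, 9, 48]
`b = a[1:4]` → b = [63, 4, 9]
`c = a` → c = [16, 63, 4, 9, 48] (same object as a)
`a[2] = 33` → a = [16, 63, 33, 9, 48] (same object as c); c = [16, 63, 33, 9, 48] (same object as a)
`b.append(871)` → b = [63, 4, 9, 871]
`print(a)` → prints [16, 63, 33, 9, 48]
`print(b)` → prints [63, 4, 9, 871]
`print(c)` → prints [16, 63, 33, 9, 48]

Answer:
[16, 63, 33, 9, 48]
[63, 4, 9, 871]
[16, 63, 33, 9, 48]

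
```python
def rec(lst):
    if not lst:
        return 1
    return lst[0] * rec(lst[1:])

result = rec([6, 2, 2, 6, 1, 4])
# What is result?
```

Product over [6, 2, 2, 6, 1, 4] = 6 * 2 * 2 * 6 * 1 * 4 = 576

Answer: 576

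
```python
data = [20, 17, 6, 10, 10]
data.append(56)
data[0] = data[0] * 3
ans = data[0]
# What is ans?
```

Trace:
`data = [20, 17, 6, 10, 10]` → data = [20, 17, 6, 10, 10]
`data.append(56)` → data = [20, 17, 6, 10, 10, 56]
`data[0] = data[0] * 3` → data = [60, 17, 6, 10, 10, 56]
`ans = data[0]` → ans = 60
So ans = 60

Answer: 60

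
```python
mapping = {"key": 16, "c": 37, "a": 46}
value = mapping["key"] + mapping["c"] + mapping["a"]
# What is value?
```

Trace:
`mapping = {"key": 16, "c": 37, "a": 46}` → mapping = {'key': 16, 'c': 37, 'a': 46}
`value = mapping["key"] + mapping["c"] + mapping["a"]` → value = 99
So value = 99

Answer: 99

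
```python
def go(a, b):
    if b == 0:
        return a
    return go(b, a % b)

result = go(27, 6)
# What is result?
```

go(27, 6) -> go(6, 3) -> go(3, 0) -> 3

Answer: 3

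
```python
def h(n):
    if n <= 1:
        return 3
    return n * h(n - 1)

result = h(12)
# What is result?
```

h(12) = 12 * 11 * 10 * 9 * 8 * 7 * 6 * 5 * 4 * 3 * 2 * 3 = 1437004800

Answer: 1437004800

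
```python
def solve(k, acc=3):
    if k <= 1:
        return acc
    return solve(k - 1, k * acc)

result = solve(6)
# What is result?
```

Accumulator trace (n, acc): (6, 3) -> (5, 18) -> (4, 90) -> (3, 360) -> (2, 1080) -> (1, 2160) -> return 2160

Answer: 2160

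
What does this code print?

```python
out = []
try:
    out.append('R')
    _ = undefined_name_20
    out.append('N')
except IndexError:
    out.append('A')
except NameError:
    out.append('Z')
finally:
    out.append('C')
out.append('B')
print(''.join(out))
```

Execution trace: 'R' (try body) → 'Z' (except NameError) → 'C' (finally) → 'B' (after the try/except). Output: RZCB

Answer: RZCB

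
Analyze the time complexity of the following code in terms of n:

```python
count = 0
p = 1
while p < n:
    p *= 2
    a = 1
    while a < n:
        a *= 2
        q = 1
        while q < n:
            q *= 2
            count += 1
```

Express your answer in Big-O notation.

Each loop level contributes: log n × log n × log n. Multiplying the contributions gives O(log^3 n).

Answer: O(log^3 n)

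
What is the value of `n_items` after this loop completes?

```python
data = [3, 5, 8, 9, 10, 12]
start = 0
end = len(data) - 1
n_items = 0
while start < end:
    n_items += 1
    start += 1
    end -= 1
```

Iterations until pointers meet (list length 6)
`n_items` takes the values: 0 → 1 → 2 → 3

Answer: 3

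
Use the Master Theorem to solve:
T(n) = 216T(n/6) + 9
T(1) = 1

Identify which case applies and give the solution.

a=216, b=6, f(n)=9. log_6(216) = 3. Since c=0 < 3, Case 1 applies: T(n) = Θ(n^log_b(a)) = O(n^3).

Answer: O(n^3) - Case 1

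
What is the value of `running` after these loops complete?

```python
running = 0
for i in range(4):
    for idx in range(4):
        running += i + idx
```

Sum of all i+idx for i,idx in 4x4
`running` takes the values: 0 → 1 → 3 → 6 → 7 → 9 → 12 → 16 → 18 → 21 → 25 → 30 → 33 → 37 → 42 → 48

Answer: 48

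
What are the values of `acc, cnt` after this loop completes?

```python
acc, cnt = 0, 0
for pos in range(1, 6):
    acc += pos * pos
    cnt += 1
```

Sum of squares and count
`acc, cnt` takes the values: (0, 0) → (1, 0) → (1, 1) → (5, 1) → (5, 2) → (14, 2) → (14, 3) → (30, 3) → (30, 4) → (55, 4) → (55, 5)

Answer: 55, 5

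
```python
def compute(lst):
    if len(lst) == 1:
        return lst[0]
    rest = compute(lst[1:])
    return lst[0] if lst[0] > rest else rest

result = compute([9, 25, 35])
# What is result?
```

Recursive max over [9, 25, 35] = 35

Answer: 35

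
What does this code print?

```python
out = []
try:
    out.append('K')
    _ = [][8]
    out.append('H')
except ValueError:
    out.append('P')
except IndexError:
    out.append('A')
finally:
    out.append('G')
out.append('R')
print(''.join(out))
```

Execution trace: 'K' (try body) → 'A' (except IndexError) → 'G' (finally) → 'R' (after the try/except). Output: KAGR

Answer: KAGR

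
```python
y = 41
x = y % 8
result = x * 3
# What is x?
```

Trace:
`y = 41` → y = 41
`x = y % 8` → x = 1
`result = x * 3` → result = 3
So x = 1

Answer: 1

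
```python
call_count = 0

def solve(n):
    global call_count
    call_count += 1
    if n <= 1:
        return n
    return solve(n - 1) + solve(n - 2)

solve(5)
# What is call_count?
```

Calls(n) = 1 + Calls(n-1) + Calls(n-2); Calls(0)=Calls(1)=1. For n=5 this gives 15.

Answer: 15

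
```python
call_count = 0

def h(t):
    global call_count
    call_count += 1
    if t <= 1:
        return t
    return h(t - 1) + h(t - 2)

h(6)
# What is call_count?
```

Calls(t) = 1 + Calls(t-1) + Calls(t-2); Calls(0)=Calls(1)=1. For t=6 this gives 25.

Answer: 25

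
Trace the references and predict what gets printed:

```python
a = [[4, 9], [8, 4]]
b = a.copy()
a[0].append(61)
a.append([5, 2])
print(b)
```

Key concept: shallow copy with nested lists.
Step by step:
`a = [[4, 9], [8, 4]]` → a = [[4, 9], [8, 4]]
`b = a.copy()` → b = [[4, 9], [8, 4]]
`a[0].append(61)` → a = [[4, 9, 61], [8, 4]]; b = [[4, 9, 61], [8, 4]]
`a.append([5, 2])` → a = [[4, 9, 61], [8, 4], [5, 2]]
`print(b)` → prints [[4, 9, 61], [8, 4]]

Answer: [[4, 9, 61], [8, 4]]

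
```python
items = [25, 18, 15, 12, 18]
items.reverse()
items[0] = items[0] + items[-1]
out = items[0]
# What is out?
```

Trace:
`items = [25, 18, 15, 12, 18]` → items = [25, 18, 15, 12, 18]
`items.reverse()` → items = [18, 12, 15, 18, 25]
`items[0] = items[0] + items[-1]` → items = [43, 12, 15, 18, 25]
`out = items[0]` → out = 43
So out = 43

Answer: 43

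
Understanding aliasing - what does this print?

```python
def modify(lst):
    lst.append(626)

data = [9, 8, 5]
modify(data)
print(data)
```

Key concept: function modifies passed list.
Step by step:
`data = [9, 8, 5]` → data = [9, 8, 5]
`modify(data)` → data = [9, 8, 5, 626]
`print(data)` → prints [9, 8, 5, 626]

Answer: [9, 8, 5, 626]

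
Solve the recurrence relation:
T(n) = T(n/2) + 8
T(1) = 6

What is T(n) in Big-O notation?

Each step divides n by 2 and adds 8. After log_2(n) steps we reach T(1)=6. So T(n) = 8·log_2(n) + 6 = O(log n).

Answer: O(log n)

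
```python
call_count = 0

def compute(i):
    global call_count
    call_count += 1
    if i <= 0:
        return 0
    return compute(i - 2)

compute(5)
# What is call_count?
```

Linear recursion stepping by 2: 4 calls from i=5 down to ≤0.

Answer: 4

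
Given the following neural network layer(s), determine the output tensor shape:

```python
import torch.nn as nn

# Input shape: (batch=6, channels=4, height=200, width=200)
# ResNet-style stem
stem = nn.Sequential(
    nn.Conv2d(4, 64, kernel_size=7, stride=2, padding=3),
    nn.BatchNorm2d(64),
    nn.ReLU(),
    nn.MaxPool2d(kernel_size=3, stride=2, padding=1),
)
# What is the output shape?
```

Input: (6, 4, 200, 200) -> after Conv2d 7x7 stride=2: (6, 64, 100, 100) -> Output: (6, 64, 50, 50)

Answer: (6, 64, 50, 50)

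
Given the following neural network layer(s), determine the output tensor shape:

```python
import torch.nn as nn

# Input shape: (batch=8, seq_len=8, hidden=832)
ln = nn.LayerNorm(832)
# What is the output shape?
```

Input: (8, 8, 832) -> Output: (8, 8, 832)

Answer: (8, 8, 832)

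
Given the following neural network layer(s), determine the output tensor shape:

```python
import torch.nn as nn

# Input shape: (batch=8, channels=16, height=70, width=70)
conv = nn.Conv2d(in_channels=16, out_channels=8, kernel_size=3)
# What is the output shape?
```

Input: (8, 16, 70, 70) -> Output: (8, 8, 68, 68)

Answer: (8, 8, 68, 68)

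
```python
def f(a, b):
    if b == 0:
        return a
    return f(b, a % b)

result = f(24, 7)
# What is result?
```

f(24, 7) -> f(7, 3) -> f(3, 1) -> f(1, 0) -> 1

Answer: 1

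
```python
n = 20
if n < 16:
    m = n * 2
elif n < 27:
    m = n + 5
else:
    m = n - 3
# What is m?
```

Trace:
`n = 20` → n = 20
`if n < 16: ...` → n < 16 is False, n < 27 is True → m = 25
So m = 25

Answer: 25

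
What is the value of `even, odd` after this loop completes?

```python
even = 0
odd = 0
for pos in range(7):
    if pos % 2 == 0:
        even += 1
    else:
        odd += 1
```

Count evens and odds in range(7)
`even, odd` takes the values: (0, 0) → (1, 0) → (1, 1) → (2, 1) → (2, 2) → (3, 2) → (3, 3) → (4, 3)

Answer: 4, 3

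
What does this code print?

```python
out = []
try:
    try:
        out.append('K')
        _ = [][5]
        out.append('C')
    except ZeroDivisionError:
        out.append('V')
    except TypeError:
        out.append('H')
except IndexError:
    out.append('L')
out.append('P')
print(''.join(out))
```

Execution trace: 'K' (inner try body) → 'L' (outer except IndexError) → 'P' (after the try/except). Output: KLP

Answer: KLP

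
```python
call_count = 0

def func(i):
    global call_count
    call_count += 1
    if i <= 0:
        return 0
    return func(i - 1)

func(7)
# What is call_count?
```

Linear recursion stepping by 1: 8 calls from i=7 down to ≤0.

Answer: 8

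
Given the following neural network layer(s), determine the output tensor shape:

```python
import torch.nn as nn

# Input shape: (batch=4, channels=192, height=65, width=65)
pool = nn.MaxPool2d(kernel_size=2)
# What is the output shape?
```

Input: (4, 192, 65, 65) -> Output: (4, 192, 32, 32)

Answer: (4, 192, 32, 32)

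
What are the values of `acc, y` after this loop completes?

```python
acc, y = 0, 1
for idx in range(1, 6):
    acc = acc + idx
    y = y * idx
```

Sum and factorial of 1 to 5
`acc, y` takes the values: (0, 1) → (1, 1) → (3, 1) → (3, 2) → (6, 2) → (6, 6) → (10, 6) → (10, 24) → (15, 24) → (15, 120)

Answer: 15, 120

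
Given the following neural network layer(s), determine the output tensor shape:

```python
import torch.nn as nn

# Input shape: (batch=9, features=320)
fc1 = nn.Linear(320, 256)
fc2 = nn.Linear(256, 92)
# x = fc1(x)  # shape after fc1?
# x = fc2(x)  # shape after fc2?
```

Input: (9, 320) -> after fc1: (9, 256) -> Output: (9, 92)

Answer: (9, 92)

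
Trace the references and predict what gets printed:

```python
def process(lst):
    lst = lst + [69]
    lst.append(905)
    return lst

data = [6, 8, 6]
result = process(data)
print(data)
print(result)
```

Key concept: rebinding parameter vs mutation.
Step by step:
`data = [6, 8, 6]` → data = [6, 8, 6]
`result = process(data)` → result = [6, 8, 6, 69, 905]
`print(data)` → prints [6, 8, 6]
`print(result)` → prints [6, 8, 6, 69, 905]

Answer:
[6, 8, 6]
[6, 8, 6, 69, 905]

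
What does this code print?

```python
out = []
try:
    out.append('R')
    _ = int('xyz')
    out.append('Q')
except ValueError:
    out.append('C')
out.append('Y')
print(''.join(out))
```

Execution trace: 'R' (try body) → 'C' (except ValueError) → 'Y' (after the try/except). Output: RCY

Answer: RCY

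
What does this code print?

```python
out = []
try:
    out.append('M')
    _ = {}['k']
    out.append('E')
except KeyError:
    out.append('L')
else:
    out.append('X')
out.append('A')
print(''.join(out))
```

Execution trace: 'M' (try body) → 'L' (except KeyError) → 'A' (after the try/except). Output: MLA

Answer: MLA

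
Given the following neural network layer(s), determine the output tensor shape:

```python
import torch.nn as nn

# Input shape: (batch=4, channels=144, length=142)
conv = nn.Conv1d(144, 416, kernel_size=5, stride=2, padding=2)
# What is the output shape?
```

Input: (4, 144, 142) -> Output: (4, 416, 71)

Answer: (4, 416, 71)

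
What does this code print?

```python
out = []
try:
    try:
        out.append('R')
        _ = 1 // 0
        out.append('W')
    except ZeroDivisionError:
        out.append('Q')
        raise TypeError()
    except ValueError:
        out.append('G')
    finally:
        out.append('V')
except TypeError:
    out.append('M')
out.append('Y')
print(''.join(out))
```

Execution trace: 'R' (inner try body) → 'Q' (inner except ZeroDivisionError) → 'V' (inner finally) → 'M' (outer except TypeError) → 'Y' (after the try/except). Output: RQVMY

Answer: RQVMY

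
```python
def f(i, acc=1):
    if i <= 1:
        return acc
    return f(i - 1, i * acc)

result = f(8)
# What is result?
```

Accumulator trace (n, acc): (8, 1) -> (7, 8) -> (6, 56) -> (5, 336) -> (4, 1680) -> (3, 6720) -> (2, 20160) -> (1, 40320) -> return 40320

Answer: 40320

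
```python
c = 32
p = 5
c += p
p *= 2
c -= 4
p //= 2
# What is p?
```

Trace:
`c = 32` → c = 32
`p = 5` → p = 5
`c += p` → c = 37
`p *= 2` → p = 10
`c -= 4` → c = 33
`p //= 2` → p = 5
So p = 5

Answer: 5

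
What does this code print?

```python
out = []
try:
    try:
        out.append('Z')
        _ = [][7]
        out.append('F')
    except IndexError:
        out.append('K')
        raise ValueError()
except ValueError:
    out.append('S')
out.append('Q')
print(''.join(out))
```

Execution trace: 'Z' (inner try body) → 'K' (inner except IndexError) → 'S' (outer except ValueError) → 'Q' (after the try/except). Output: ZKSQ

Answer: ZKSQ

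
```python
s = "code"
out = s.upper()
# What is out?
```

Trace:
`s = "code"` → s = 'code'
`out = s.upper()` → out = 'CODE'
So out = 'CODE'

Answer: 'CODE'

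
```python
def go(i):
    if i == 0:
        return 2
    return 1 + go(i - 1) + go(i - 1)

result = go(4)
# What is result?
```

go(i) = 1 + 2·go(i-1), go(0)=2. Closed form: (2+1)·2^4 - 1 = 47.

Answer: 47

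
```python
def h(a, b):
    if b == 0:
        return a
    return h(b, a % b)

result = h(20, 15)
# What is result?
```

h(20, 15) -> h(15, 5) -> h(5, 0) -> 5

Answer: 5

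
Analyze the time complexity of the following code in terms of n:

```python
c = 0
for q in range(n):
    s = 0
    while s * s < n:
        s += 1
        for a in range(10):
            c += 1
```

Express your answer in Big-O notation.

Each loop level contributes: n × √n × 1. Multiplying the contributions gives O(n√n).

Answer: O(n√n)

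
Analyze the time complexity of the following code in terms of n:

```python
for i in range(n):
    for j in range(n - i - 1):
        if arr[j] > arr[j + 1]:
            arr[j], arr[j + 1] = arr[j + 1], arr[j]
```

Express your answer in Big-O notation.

This is Bubble sort. Time complexity: O(n²).

Answer: O(n²)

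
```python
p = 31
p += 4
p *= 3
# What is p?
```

Trace:
`p = 31` → p = 31
`p += 4` → p = 35
`p *= 3` → p = 105
So p = 105

Answer: 105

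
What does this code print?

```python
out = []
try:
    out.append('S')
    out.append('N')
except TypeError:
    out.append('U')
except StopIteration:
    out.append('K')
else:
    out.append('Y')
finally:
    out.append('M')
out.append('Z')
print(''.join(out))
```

Execution trace: 'S' (try body) → 'N' (try body, no exception) → 'Y' (else) → 'M' (finally) → 'Z' (after the try/except). Output: SNYMZ

Answer: SNYMZ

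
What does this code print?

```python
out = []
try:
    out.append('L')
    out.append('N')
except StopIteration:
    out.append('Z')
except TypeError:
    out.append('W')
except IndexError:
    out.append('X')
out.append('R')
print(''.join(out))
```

Execution trace: 'L' (try body) → 'N' (try body, no exception) → 'R' (after the try/except). Output: LNR

Answer: LNR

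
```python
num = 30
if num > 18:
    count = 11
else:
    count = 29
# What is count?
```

Trace:
`num = 30` → num = 30
`if num > 18: ...` → num > 18 is True → count = 11
So count = 11

Answer: 11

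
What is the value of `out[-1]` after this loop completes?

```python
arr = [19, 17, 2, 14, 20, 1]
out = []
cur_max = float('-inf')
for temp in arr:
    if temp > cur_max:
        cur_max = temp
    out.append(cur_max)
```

Running max ends at 20
`out` takes the values: [] → [19] → [19, 19] → [19, 19, 19] → [19, 19, 19, 19] → [19, 19, 19, 19, 20] → [19, 19, 19, 19, 20, 20]
So `out[-1]` = 20

Answer: 20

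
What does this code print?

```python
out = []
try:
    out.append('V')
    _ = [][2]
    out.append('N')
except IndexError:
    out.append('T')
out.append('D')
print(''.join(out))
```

Execution trace: 'V' (try body) → 'T' (except IndexError) → 'D' (after the try/except). Output: VTD

Answer: VTD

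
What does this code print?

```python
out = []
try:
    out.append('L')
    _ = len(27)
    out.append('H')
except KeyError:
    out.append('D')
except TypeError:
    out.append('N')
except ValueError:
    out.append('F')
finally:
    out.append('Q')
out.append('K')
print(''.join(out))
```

Execution trace: 'L' (try body) → 'N' (except TypeError) → 'Q' (finally) → 'K' (after the try/except). Output: LNQK

Answer: LNQK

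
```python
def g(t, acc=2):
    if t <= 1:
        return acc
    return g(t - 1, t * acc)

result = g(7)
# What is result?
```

Accumulator trace (n, acc): (7, 2) -> (6, 14) -> (5, 84) -> (4, 420) -> (3, 1680) -> (2, 5040) -> (1, 10080) -> return 10080

Answer: 10080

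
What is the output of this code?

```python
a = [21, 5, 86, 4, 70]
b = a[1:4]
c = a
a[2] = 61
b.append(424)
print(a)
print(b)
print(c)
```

Key concept: slice vs alias.
Step by step:
`a = [21, 5, 86, 4, 70]` → a = [21, 5, 86, 4, 70]
`b = a[1:4]` → b = [5, 86, 4]
`c = a` → c = [21, 5, 86, 4, 70] (same object as a)
`a[2] = 61` → a = [21, 5, 61, 4, 70] (same object as c); c = [21, 5, 61, 4, 70] (same object as a)
`b.append(424)` → b = [5, 86, 4, 424]
`print(a)` → prints [21, 5, 61, 4, 70]
`print(b)` → prints [5, 86, 4, 424]
`print(c)` → prints [21, 5, 61, 4, 70]

Answer:
[21, 5, 61, 4, 70]
[5, 86, 4, 424]
[21, 5, 61, 4, 70]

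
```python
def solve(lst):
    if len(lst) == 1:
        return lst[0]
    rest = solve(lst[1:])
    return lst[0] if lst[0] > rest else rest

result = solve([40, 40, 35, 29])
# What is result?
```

Recursive max over [40, 40, 35, 29] = 40

Answer: 40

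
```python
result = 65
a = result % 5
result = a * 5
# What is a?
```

Trace:
`result = 65` → result = 65
`a = result % 5` → a = 0
`result = a * 5` → result = 0
So a = 0

Answer: 0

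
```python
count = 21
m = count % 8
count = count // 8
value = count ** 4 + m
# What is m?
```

Trace:
`count = 21` → count = 21
`m = count % 8` → m = 5
`count = count // 8` → count = 2
`value = count ** 4 + m` → value = 21
So m = 5

Answer: 5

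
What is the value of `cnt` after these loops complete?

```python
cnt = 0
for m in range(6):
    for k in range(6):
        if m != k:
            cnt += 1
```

6² - 6 (exclude diagonal)
`cnt` takes the values: 0 → 1 → 2 → 3 → 4 → 5 → 6 → 7 → 8 → 9 → 10 → 11 → 12 → 13 → 14 → 15 → 16 → 17 → 18 → 19 → 20 → 21 → 22 → 23 → 24 → 25 → 26 → 27 → 28 → 29 → 30

Answer: 30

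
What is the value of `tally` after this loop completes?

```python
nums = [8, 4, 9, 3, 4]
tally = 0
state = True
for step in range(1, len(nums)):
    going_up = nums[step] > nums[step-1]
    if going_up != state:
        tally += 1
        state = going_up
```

Count direction changes in [8, 4, 9, 3, 4]
`tally` takes the values: 0 → 1 → 2 → 3 → 4

Answer: 4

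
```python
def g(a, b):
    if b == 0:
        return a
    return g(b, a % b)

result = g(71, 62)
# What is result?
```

g(71, 62) -> g(62, 9) -> g(9, 8) -> g(8, 1) -> g(1, 0) -> 1

Answer: 1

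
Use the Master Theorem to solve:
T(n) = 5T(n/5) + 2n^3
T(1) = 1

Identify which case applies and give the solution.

a=5, b=5, f(n)=2n^3. log_5(5) = 1. Since c=3 > 1 and the regularity condition holds (5(n/5)^3 = (5/5^3)n^3 with 5/5^3 < 1), Case 3 applies: T(n) = Θ(f(n)) = O(n^3).

Answer: O(n^3) - Case 3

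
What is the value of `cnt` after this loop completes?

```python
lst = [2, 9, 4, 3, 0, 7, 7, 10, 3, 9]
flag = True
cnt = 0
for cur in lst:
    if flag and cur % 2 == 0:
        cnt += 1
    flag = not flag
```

Count even values at even positions
`cnt` takes the values: 0 → 1 → 2 → 3

Answer: 3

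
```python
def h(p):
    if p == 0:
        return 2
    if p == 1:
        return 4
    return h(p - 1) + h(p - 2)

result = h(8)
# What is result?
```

Build up from base cases: h(0)=2, h(1)=4, h(2)=6, h(3)=10, h(4)=16, h(5)=26, h(6)=42, ..., h(8)=110

Answer: 110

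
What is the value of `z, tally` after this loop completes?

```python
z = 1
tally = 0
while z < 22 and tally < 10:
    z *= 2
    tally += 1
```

Double until >= 22 or 10 iterations
`z, tally` takes the values: (1, 0) → (2, 0) → (2, 1) → (4, 1) → (4, 2) → (8, 2) → (8, 3) → (16, 3) → (16, 4) → (32, 4) → (32, 5)

Answer: 32, 5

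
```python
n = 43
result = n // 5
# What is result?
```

Trace:
`n = 43` → n = 43
`result = n // 5` → result = 8
So result = 8

Answer: 8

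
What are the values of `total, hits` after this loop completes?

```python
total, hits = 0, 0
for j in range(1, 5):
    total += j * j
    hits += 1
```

Sum of squares and count
`total, hits` takes the values: (0, 0) → (1, 0) → (1, 1) → (5, 1) → (5, 2) → (14, 2) → (14, 3) → (30, 3) → (30, 4)

Answer: 30, 4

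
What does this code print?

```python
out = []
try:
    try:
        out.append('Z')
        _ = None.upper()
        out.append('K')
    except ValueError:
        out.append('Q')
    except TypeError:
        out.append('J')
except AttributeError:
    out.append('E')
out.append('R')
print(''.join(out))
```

Execution trace: 'Z' (try body) → 'E' (outer except AttributeError) → 'R' (after the try/except). Output: ZER

Answer: ZER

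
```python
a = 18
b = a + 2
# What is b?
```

Trace:
`a = 18` → a = 18
`b = a + 2` → b = 20
So b = 20

Answer: 20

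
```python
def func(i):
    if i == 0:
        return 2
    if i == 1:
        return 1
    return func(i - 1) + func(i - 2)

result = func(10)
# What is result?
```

Build up from base cases: func(0)=2, func(1)=1, func(2)=3, func(3)=4, func(4)=7, func(5)=11, func(6)=18, ..., func(10)=123

Answer: 123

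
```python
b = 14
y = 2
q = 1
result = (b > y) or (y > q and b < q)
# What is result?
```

Trace:
`b = 14` → b = 14
`y = 2` → y = 2
`q = 1` → q = 1
`result = (b > y) or (y > q and b < q)` → result = True
So result = True

Answer: True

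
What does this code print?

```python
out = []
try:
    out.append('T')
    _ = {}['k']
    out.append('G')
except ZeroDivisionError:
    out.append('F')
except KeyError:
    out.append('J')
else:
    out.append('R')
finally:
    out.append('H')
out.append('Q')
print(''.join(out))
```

Execution trace: 'T' (try body) → 'J' (except KeyError) → 'H' (finally) → 'Q' (after the try/except). Output: TJHQ

Answer: TJHQ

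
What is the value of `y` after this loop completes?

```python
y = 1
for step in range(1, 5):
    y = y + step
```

Start at 1, add 1 through 4
`y` takes the values: 1 → 2 → 4 → 7 → 11

Answer: 11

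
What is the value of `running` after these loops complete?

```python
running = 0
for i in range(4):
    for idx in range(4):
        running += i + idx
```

Sum of all i+idx for i,idx in 4x4
`running` takes the values: 0 → 1 → 3 → 6 → 7 → 9 → 12 → 16 → 18 → 21 → 25 → 30 → 33 → 37 → 42 → 48

Answer: 48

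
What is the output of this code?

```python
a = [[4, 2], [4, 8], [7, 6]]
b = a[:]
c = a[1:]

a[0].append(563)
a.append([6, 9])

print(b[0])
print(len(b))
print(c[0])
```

Key concept: slice with nested mutation.
Step by step:
`a = [[4, 2], [4, 8], [7, 6]]` → a = [[4, 2], [4, 8], [7, 6]]
`b = a[:]` → b = [[4, 2], [4, 8], [7, 6]]
`c = a[1:]` → c = [[4, 8], [7, 6]]
`a[0].append(563)` → a = [[4, 2, 563], [4, 8], [7, 6]]; b = [[4, 2, 563], [4, 8], [7, 6]]
`a.append([6, 9])` → a = [[4, 2, 563], [4, 8], [7, 6], [6, 9]]
`print(b[0])` → prints [4, 2, 563]
`print(len(b))` → prints 3
`print(c[0])` → prints [4, 8]

Answer:
[4, 2, 563]
3
[4, 8]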